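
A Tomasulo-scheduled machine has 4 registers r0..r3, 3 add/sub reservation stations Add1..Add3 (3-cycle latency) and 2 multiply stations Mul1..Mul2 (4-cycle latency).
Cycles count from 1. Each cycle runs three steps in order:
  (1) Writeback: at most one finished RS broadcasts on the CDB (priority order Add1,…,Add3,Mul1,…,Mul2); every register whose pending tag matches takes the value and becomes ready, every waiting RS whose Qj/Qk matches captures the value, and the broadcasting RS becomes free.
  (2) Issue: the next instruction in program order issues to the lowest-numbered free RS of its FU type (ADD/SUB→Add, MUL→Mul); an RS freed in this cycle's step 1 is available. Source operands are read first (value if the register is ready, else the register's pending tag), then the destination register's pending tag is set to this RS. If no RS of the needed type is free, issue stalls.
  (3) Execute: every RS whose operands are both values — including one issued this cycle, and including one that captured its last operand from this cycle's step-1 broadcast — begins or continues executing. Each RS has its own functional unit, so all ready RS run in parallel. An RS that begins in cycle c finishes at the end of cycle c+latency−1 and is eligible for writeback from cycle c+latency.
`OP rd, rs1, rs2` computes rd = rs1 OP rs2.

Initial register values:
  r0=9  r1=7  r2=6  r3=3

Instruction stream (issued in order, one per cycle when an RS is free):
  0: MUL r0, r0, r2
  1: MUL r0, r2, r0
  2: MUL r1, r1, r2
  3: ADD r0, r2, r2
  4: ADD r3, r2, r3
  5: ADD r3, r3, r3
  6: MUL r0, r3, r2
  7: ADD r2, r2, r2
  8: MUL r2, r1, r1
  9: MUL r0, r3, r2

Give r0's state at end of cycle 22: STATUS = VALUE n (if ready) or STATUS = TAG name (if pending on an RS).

  c1: issue MUL r0<-Mul1  regs: r0:Mul1,r1:7,r2:6,r3:3
  c2: issue MUL r0<-Mul2  regs: r0:Mul2,r1:7,r2:6,r3:3
  c3: stall  regs: r0:Mul2,r1:7,r2:6,r3:3
  c4: stall  regs: r0:Mul2,r1:7,r2:6,r3:3
  c5: CDB Mul1=54; issue MUL r1<-Mul1  regs: r0:Mul2,r1:Mul1,r2:6,r3:3
  c6: issue ADD r0<-Add1  regs: r0:Add1,r1:Mul1,r2:6,r3:3
  c7: issue ADD r3<-Add2  regs: r0:Add1,r1:Mul1,r2:6,r3:Add2
  c8: issue ADD r3<-Add3  regs: r0:Add1,r1:Mul1,r2:6,r3:Add3
  c9: CDB Add1=12; stall  regs: r0:12,r1:Mul1,r2:6,r3:Add3
  c10: CDB Add2=9; stall  regs: r0:12,r1:Mul1,r2:6,r3:Add3
  c11: CDB Mul1=42; issue MUL r0<-Mul1  regs: r0:Mul1,r1:42,r2:6,r3:Add3
  c12: CDB Mul2=324; issue ADD r2<-Add1  regs: r0:Mul1,r1:42,r2:Add1,r3:Add3
  c13: CDB Add3=18; issue MUL r2<-Mul2  regs: r0:Mul1,r1:42,r2:Mul2,r3:18
  c14: stall  regs: r0:Mul1,r1:42,r2:Mul2,r3:18
  c15: CDB Add1=12; stall  regs: r0:Mul1,r1:42,r2:Mul2,r3:18
  c16: stall  regs: r0:Mul1,r1:42,r2:Mul2,r3:18
  c17: CDB Mul1=108; issue MUL r0<-Mul1  regs: r0:Mul1,r1:42,r2:Mul2,r3:18
  c18: CDB Mul2=1764  regs: r0:Mul1,r1:42,r2:1764,r3:18
  c19: -  regs: r0:Mul1,r1:42,r2:1764,r3:18
  c20: -  regs: r0:Mul1,r1:42,r2:1764,r3:18
  c21: -  regs: r0:Mul1,r1:42,r2:1764,r3:18
  c22: CDB Mul1=31752  regs: r0:31752,r1:42,r2:1764,r3:18

STATUS = VALUE 31752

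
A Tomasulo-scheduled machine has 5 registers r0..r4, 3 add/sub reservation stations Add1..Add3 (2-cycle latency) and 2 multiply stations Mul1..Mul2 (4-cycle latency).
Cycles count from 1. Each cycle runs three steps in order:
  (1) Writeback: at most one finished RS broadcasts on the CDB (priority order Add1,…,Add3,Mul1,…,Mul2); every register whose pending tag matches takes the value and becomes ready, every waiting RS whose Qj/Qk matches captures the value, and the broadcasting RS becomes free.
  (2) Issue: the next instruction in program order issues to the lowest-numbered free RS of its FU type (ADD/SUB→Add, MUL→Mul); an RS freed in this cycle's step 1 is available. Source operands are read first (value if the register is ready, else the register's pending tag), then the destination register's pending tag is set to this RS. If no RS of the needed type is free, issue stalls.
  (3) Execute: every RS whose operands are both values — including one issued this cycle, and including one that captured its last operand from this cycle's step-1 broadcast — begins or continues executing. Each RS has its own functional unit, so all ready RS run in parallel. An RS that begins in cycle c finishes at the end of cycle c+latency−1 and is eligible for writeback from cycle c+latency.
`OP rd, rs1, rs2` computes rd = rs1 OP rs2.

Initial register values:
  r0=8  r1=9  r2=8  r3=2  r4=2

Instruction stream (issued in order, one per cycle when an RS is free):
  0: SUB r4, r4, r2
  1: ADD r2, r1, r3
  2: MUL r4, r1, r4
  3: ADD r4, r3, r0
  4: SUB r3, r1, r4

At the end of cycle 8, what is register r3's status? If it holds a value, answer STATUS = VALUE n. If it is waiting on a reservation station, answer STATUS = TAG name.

STATUS = VALUE -1

c1: issue SUB r4<-Add1 | r0:8,r1:9,r2:8,r3:2,r4:Add1
c2: issue ADD r2<-Add2 | r0:8,r1:9,r2:Add2,r3:2,r4:Add1
c3: CDB Add1=-6; issue MUL r4<-Mul1 | r0:8,r1:9,r2:Add2,r3:2,r4:Mul1
c4: CDB Add2=11; issue ADD r4<-Add1 | r0:8,r1:9,r2:11,r3:2,r4:Add1
c5: issue SUB r3<-Add2 | r0:8,r1:9,r2:11,r3:Add2,r4:Add1
c6: CDB Add1=10 | r0:8,r1:9,r2:11,r3:Add2,r4:10
c7: CDB Mul1=-54 | r0:8,r1:9,r2:11,r3:Add2,r4:10
c8: CDB Add2=-1 | r0:8,r1:9,r2:11,r3:-1,r4:10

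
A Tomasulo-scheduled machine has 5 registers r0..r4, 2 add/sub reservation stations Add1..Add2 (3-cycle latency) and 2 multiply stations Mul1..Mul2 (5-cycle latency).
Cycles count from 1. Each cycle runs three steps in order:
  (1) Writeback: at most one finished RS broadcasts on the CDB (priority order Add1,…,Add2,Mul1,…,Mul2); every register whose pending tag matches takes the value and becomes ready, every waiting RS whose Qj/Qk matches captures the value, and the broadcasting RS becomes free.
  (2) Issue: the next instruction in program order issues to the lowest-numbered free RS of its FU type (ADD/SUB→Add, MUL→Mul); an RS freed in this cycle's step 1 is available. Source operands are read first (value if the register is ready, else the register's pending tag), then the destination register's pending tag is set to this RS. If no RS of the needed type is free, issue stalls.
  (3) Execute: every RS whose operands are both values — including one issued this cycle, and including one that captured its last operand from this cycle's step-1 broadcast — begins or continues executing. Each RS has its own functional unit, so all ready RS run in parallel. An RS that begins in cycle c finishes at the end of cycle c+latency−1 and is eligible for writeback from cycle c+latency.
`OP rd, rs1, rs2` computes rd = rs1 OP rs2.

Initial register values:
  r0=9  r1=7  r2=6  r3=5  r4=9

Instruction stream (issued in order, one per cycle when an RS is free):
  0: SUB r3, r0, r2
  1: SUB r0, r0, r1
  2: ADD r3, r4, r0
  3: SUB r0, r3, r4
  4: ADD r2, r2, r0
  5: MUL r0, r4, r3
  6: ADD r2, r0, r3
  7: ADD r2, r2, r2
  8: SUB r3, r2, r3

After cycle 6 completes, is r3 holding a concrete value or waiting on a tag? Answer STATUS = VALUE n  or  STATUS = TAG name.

STATUS = TAG Add1

c1: issue SUB r3<-Add1 | r0:9,r1:7,r2:6,r3:Add1,r4:9
c2: issue SUB r0<-Add2 | r0:Add2,r1:7,r2:6,r3:Add1,r4:9
c3: stall | r0:Add2,r1:7,r2:6,r3:Add1,r4:9
c4: CDB Add1=3; issue ADD r3<-Add1 | r0:Add2,r1:7,r2:6,r3:Add1,r4:9
c5: CDB Add2=2; issue SUB r0<-Add2 | r0:Add2,r1:7,r2:6,r3:Add1,r4:9
c6: stall | r0:Add2,r1:7,r2:6,r3:Add1,r4:9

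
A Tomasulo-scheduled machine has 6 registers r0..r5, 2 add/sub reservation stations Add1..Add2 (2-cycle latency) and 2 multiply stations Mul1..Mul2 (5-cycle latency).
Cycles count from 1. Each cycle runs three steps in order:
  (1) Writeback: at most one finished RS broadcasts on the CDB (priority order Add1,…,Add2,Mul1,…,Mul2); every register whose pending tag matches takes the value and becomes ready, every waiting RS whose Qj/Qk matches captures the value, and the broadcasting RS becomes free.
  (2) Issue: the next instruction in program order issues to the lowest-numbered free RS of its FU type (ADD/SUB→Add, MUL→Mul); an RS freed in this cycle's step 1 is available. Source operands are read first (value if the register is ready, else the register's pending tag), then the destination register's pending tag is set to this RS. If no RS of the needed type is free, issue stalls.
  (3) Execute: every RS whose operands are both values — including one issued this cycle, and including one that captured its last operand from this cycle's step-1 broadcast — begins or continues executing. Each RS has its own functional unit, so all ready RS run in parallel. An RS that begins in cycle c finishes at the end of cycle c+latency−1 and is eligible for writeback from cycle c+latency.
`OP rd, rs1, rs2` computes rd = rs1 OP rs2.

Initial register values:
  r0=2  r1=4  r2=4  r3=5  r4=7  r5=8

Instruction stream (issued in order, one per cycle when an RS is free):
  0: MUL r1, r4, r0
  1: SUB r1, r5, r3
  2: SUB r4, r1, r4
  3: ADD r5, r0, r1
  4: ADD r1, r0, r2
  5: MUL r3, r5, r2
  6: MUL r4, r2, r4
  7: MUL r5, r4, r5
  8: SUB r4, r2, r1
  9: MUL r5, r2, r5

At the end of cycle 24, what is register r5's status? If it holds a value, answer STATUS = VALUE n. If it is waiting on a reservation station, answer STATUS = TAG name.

STATUS = VALUE -320

  c1: issue MUL r1<-Mul1  regs: r0:2,r1:Mul1,r2:4,r3:5,r4:7,r5:8
  c2: issue SUB r1<-Add1  regs: r0:2,r1:Add1,r2:4,r3:5,r4:7,r5:8
  c3: issue SUB r4<-Add2  regs: r0:2,r1:Add1,r2:4,r3:5,r4:Add2,r5:8
  c4: CDB Add1=3; issue ADD r5<-Add1  regs: r0:2,r1:3,r2:4,r3:5,r4:Add2,r5:Add1
  c5: stall  regs: r0:2,r1:3,r2:4,r3:5,r4:Add2,r5:Add1
  c6: CDB Add1=5; issue ADD r1<-Add1  regs: r0:2,r1:Add1,r2:4,r3:5,r4:Add2,r5:5
  c7: CDB Add2=-4; issue MUL r3<-Mul2  regs: r0:2,r1:Add1,r2:4,r3:Mul2,r4:-4,r5:5
  c8: CDB Add1=6; stall  regs: r0:2,r1:6,r2:4,r3:Mul2,r4:-4,r5:5
  c9: CDB Mul1=14; issue MUL r4<-Mul1  regs: r0:2,r1:6,r2:4,r3:Mul2,r4:Mul1,r5:5
  c10: stall  regs: r0:2,r1:6,r2:4,r3:Mul2,r4:Mul1,r5:5
  c11: stall  regs: r0:2,r1:6,r2:4,r3:Mul2,r4:Mul1,r5:5
  c12: CDB Mul2=20; issue MUL r5<-Mul2  regs: r0:2,r1:6,r2:4,r3:20,r4:Mul1,r5:Mul2
  c13: issue SUB r4<-Add1  regs: r0:2,r1:6,r2:4,r3:20,r4:Add1,r5:Mul2
  c14: CDB Mul1=-16; issue MUL r5<-Mul1  regs: r0:2,r1:6,r2:4,r3:20,r4:Add1,r5:Mul1
  c15: CDB Add1=-2  regs: r0:2,r1:6,r2:4,r3:20,r4:-2,r5:Mul1
  c16: -  regs: r0:2,r1:6,r2:4,r3:20,r4:-2,r5:Mul1
  c17: -  regs: r0:2,r1:6,r2:4,r3:20,r4:-2,r5:Mul1
  c18: -  regs: r0:2,r1:6,r2:4,r3:20,r4:-2,r5:Mul1
  c19: CDB Mul2=-80  regs: r0:2,r1:6,r2:4,r3:20,r4:-2,r5:Mul1
  c20: -  regs: r0:2,r1:6,r2:4,r3:20,r4:-2,r5:Mul1
  c21: -  regs: r0:2,r1:6,r2:4,r3:20,r4:-2,r5:Mul1
  c22: -  regs: r0:2,r1:6,r2:4,r3:20,r4:-2,r5:Mul1
  c23: -  regs: r0:2,r1:6,r2:4,r3:20,r4:-2,r5:Mul1
  c24: CDB Mul1=-320  regs: r0:2,r1:6,r2:4,r3:20,r4:-2,r5:-320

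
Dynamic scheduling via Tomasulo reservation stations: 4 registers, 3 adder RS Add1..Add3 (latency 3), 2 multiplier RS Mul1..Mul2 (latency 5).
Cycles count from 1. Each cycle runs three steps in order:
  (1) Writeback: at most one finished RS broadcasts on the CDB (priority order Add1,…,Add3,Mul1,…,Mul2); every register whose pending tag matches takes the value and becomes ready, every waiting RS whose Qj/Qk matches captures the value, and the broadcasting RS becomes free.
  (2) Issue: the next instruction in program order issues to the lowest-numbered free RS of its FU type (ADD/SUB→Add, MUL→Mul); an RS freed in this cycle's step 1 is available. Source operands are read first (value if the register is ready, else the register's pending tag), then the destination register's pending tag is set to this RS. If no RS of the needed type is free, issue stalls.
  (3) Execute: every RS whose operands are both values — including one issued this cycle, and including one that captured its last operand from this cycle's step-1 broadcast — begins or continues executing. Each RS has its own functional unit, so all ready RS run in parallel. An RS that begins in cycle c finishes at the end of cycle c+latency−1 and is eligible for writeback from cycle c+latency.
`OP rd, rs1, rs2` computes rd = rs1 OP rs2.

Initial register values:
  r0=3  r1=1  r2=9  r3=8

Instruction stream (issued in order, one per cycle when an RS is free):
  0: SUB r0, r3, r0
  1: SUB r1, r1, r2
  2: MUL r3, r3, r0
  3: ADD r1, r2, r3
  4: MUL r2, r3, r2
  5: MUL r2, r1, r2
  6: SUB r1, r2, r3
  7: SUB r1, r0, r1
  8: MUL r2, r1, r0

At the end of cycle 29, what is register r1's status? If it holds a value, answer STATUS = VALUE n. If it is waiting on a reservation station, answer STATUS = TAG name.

cycle 1: issue SUB r0<-Add1 // r0:Add1,r1:1,r2:9,r3:8
cycle 2: issue SUB r1<-Add2 // r0:Add1,r1:Add2,r2:9,r3:8
cycle 3: issue MUL r3<-Mul1 // r0:Add1,r1:Add2,r2:9,r3:Mul1
cycle 4: CDB Add1=5; issue ADD r1<-Add1 // r0:5,r1:Add1,r2:9,r3:Mul1
cycle 5: CDB Add2=-8; issue MUL r2<-Mul2 // r0:5,r1:Add1,r2:Mul2,r3:Mul1
cycle 6: stall // r0:5,r1:Add1,r2:Mul2,r3:Mul1
cycle 7: stall // r0:5,r1:Add1,r2:Mul2,r3:Mul1
cycle 8: stall // r0:5,r1:Add1,r2:Mul2,r3:Mul1
cycle 9: CDB Mul1=40; issue MUL r2<-Mul1 // r0:5,r1:Add1,r2:Mul1,r3:40
cycle 10: issue SUB r1<-Add2 // r0:5,r1:Add2,r2:Mul1,r3:40
cycle 11: issue SUB r1<-Add3 // r0:5,r1:Add3,r2:Mul1,r3:40
cycle 12: CDB Add1=49; stall // r0:5,r1:Add3,r2:Mul1,r3:40
cycle 13: stall // r0:5,r1:Add3,r2:Mul1,r3:40
cycle 14: CDB Mul2=360; issue MUL r2<-Mul2 // r0:5,r1:Add3,r2:Mul2,r3:40
cycle 15: - // r0:5,r1:Add3,r2:Mul2,r3:40
cycle 16: - // r0:5,r1:Add3,r2:Mul2,r3:40
cycle 17: - // r0:5,r1:Add3,r2:Mul2,r3:40
cycle 18: - // r0:5,r1:Add3,r2:Mul2,r3:40
cycle 19: CDB Mul1=17640 // r0:5,r1:Add3,r2:Mul2,r3:40
cycle 20: - // r0:5,r1:Add3,r2:Mul2,r3:40
cycle 21: - // r0:5,r1:Add3,r2:Mul2,r3:40
cycle 22: CDB Add2=17600 // r0:5,r1:Add3,r2:Mul2,r3:40
cycle 23: - // r0:5,r1:Add3,r2:Mul2,r3:40
cycle 24: - // r0:5,r1:Add3,r2:Mul2,r3:40
cycle 25: CDB Add3=-17595 // r0:5,r1:-17595,r2:Mul2,r3:40
cycle 26: - // r0:5,r1:-17595,r2:Mul2,r3:40
cycle 27: - // r0:5,r1:-17595,r2:Mul2,r3:40
cycle 28: - // r0:5,r1:-17595,r2:Mul2,r3:40
cycle 29: - // r0:5,r1:-17595,r2:Mul2,r3:40

STATUS = VALUE -17595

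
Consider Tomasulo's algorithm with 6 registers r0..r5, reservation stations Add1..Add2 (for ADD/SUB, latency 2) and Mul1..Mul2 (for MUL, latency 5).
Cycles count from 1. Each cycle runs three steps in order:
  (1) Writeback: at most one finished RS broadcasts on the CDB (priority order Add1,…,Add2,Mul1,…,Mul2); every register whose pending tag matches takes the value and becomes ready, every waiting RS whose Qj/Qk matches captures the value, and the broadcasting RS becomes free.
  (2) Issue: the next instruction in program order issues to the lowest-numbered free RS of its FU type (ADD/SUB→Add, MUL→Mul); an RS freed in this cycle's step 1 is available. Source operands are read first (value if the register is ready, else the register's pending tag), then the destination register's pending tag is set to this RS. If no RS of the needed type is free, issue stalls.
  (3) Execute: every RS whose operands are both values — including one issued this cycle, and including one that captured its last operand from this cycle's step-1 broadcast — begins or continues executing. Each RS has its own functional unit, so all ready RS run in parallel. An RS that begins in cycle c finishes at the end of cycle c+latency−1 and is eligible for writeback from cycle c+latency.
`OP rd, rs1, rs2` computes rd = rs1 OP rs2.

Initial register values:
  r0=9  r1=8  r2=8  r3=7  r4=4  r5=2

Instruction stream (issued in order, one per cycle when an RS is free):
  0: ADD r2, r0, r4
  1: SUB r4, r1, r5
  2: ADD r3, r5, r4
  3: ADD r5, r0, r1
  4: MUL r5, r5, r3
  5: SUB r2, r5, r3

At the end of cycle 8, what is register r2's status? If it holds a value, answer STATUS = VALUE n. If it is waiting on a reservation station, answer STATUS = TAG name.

STATUS = TAG Add1

c1: issue ADD r2<-Add1 | r0:9,r1:8,r2:Add1,r3:7,r4:4,r5:2
c2: issue SUB r4<-Add2 | r0:9,r1:8,r2:Add1,r3:7,r4:Add2,r5:2
c3: CDB Add1=13; issue ADD r3<-Add1 | r0:9,r1:8,r2:13,r3:Add1,r4:Add2,r5:2
c4: CDB Add2=6; issue ADD r5<-Add2 | r0:9,r1:8,r2:13,r3:Add1,r4:6,r5:Add2
c5: issue MUL r5<-Mul1 | r0:9,r1:8,r2:13,r3:Add1,r4:6,r5:Mul1
c6: CDB Add1=8; issue SUB r2<-Add1 | r0:9,r1:8,r2:Add1,r3:8,r4:6,r5:Mul1
c7: CDB Add2=17 | r0:9,r1:8,r2:Add1,r3:8,r4:6,r5:Mul1
c8: - | r0:9,r1:8,r2:Add1,r3:8,r4:6,r5:Mul1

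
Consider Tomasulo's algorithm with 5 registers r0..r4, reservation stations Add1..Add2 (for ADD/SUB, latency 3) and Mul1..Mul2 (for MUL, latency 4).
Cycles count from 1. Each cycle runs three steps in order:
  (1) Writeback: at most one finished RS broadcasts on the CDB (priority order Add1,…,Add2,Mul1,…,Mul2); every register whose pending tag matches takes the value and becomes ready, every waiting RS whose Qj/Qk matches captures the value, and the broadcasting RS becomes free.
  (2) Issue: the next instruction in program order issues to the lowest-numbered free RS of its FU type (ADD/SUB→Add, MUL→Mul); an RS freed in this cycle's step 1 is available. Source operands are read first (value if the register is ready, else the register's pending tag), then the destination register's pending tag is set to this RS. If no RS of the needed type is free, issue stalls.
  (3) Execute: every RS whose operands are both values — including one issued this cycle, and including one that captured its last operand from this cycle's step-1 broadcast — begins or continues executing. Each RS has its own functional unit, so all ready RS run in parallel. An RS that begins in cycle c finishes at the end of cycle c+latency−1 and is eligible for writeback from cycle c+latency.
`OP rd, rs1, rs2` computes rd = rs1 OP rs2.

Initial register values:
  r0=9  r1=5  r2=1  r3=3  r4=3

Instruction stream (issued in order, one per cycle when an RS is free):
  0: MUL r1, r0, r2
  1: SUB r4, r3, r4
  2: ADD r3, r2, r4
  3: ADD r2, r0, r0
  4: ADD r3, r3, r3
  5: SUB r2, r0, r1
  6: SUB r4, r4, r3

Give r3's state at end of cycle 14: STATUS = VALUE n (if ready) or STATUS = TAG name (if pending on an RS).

STATUS = VALUE 2

cycle 1: issue MUL r1<-Mul1 // r0:9,r1:Mul1,r2:1,r3:3,r4:3
cycle 2: issue SUB r4<-Add1 // r0:9,r1:Mul1,r2:1,r3:3,r4:Add1
cycle 3: issue ADD r3<-Add2 // r0:9,r1:Mul1,r2:1,r3:Add2,r4:Add1
cycle 4: stall // r0:9,r1:Mul1,r2:1,r3:Add2,r4:Add1
cycle 5: CDB Add1=0; issue ADD r2<-Add1 // r0:9,r1:Mul1,r2:Add1,r3:Add2,r4:0
cycle 6: CDB Mul1=9; stall // r0:9,r1:9,r2:Add1,r3:Add2,r4:0
cycle 7: stall // r0:9,r1:9,r2:Add1,r3:Add2,r4:0
cycle 8: CDB Add1=18; issue ADD r3<-Add1 // r0:9,r1:9,r2:18,r3:Add1,r4:0
cycle 9: CDB Add2=1; issue SUB r2<-Add2 // r0:9,r1:9,r2:Add2,r3:Add1,r4:0
cycle 10: stall // r0:9,r1:9,r2:Add2,r3:Add1,r4:0
cycle 11: stall // r0:9,r1:9,r2:Add2,r3:Add1,r4:0
cycle 12: CDB Add1=2; issue SUB r4<-Add1 // r0:9,r1:9,r2:Add2,r3:2,r4:Add1
cycle 13: CDB Add2=0 // r0:9,r1:9,r2:0,r3:2,r4:Add1
cycle 14: - // r0:9,r1:9,r2:0,r3:2,r4:Add1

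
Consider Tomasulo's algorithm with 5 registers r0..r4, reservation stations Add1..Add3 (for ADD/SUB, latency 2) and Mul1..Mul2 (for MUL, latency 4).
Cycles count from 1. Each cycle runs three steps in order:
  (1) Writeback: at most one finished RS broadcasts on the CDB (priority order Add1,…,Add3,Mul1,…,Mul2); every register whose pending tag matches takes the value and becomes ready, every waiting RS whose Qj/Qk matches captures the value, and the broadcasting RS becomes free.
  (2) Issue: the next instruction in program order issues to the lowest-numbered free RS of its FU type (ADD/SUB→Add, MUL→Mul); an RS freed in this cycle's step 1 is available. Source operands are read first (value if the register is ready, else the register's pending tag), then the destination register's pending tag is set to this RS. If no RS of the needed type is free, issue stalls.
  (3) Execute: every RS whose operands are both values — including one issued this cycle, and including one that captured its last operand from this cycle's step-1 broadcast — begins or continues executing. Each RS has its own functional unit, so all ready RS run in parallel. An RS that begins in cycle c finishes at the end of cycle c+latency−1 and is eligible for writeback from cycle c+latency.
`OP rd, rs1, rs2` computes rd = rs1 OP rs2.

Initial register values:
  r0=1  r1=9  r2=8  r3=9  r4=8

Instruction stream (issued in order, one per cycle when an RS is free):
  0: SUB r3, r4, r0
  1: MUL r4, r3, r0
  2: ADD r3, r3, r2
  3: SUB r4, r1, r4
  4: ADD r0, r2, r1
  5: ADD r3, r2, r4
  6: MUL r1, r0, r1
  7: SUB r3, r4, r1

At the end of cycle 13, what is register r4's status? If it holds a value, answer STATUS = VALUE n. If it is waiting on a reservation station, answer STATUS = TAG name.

cycle 1: issue SUB r3<-Add1 // r0:1,r1:9,r2:8,r3:Add1,r4:8
cycle 2: issue MUL r4<-Mul1 // r0:1,r1:9,r2:8,r3:Add1,r4:Mul1
cycle 3: CDB Add1=7; issue ADD r3<-Add1 // r0:1,r1:9,r2:8,r3:Add1,r4:Mul1
cycle 4: issue SUB r4<-Add2 // r0:1,r1:9,r2:8,r3:Add1,r4:Add2
cycle 5: CDB Add1=15; issue ADD r0<-Add1 // r0:Add1,r1:9,r2:8,r3:15,r4:Add2
cycle 6: issue ADD r3<-Add3 // r0:Add1,r1:9,r2:8,r3:Add3,r4:Add2
cycle 7: CDB Add1=17; issue MUL r1<-Mul2 // r0:17,r1:Mul2,r2:8,r3:Add3,r4:Add2
cycle 8: CDB Mul1=7; issue SUB r3<-Add1 // r0:17,r1:Mul2,r2:8,r3:Add1,r4:Add2
cycle 9: - // r0:17,r1:Mul2,r2:8,r3:Add1,r4:Add2
cycle 10: CDB Add2=2 // r0:17,r1:Mul2,r2:8,r3:Add1,r4:2
cycle 11: CDB Mul2=153 // r0:17,r1:153,r2:8,r3:Add1,r4:2
cycle 12: CDB Add3=10 // r0:17,r1:153,r2:8,r3:Add1,r4:2
cycle 13: CDB Add1=-151 // r0:17,r1:153,r2:8,r3:-151,r4:2

STATUS = VALUE 2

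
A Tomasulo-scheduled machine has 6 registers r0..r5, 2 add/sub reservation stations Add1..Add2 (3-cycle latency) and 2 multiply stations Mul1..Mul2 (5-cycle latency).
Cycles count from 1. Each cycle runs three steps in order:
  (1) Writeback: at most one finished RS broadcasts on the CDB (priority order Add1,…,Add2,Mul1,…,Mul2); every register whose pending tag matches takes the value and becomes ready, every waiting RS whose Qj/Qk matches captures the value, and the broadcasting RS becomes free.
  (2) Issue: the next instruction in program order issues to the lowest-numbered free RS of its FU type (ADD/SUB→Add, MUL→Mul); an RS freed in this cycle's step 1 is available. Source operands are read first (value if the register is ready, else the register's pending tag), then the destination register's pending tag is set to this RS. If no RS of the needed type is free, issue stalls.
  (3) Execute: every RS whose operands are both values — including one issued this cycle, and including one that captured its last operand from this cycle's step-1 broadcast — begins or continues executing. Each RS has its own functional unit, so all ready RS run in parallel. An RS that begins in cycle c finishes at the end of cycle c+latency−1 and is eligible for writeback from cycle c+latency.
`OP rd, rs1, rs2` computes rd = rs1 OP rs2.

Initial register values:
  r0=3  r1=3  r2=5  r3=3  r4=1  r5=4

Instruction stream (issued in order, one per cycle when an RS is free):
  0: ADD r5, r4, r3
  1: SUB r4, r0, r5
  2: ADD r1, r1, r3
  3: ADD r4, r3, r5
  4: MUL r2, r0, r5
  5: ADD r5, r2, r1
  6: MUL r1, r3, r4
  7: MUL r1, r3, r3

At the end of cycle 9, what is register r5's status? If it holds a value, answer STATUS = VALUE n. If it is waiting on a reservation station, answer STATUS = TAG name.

STATUS = TAG Add2

  c1: issue ADD r5<-Add1  regs: r0:3,r1:3,r2:5,r3:3,r4:1,r5:Add1
  c2: issue SUB r4<-Add2  regs: r0:3,r1:3,r2:5,r3:3,r4:Add2,r5:Add1
  c3: stall  regs: r0:3,r1:3,r2:5,r3:3,r4:Add2,r5:Add1
  c4: CDB Add1=4; issue ADD r1<-Add1  regs: r0:3,r1:Add1,r2:5,r3:3,r4:Add2,r5:4
  c5: stall  regs: r0:3,r1:Add1,r2:5,r3:3,r4:Add2,r5:4
  c6: stall  regs: r0:3,r1:Add1,r2:5,r3:3,r4:Add2,r5:4
  c7: CDB Add1=6; issue ADD r4<-Add1  regs: r0:3,r1:6,r2:5,r3:3,r4:Add1,r5:4
  c8: CDB Add2=-1; issue MUL r2<-Mul1  regs: r0:3,r1:6,r2:Mul1,r3:3,r4:Add1,r5:4
  c9: issue ADD r5<-Add2  regs: r0:3,r1:6,r2:Mul1,r3:3,r4:Add1,r5:Add2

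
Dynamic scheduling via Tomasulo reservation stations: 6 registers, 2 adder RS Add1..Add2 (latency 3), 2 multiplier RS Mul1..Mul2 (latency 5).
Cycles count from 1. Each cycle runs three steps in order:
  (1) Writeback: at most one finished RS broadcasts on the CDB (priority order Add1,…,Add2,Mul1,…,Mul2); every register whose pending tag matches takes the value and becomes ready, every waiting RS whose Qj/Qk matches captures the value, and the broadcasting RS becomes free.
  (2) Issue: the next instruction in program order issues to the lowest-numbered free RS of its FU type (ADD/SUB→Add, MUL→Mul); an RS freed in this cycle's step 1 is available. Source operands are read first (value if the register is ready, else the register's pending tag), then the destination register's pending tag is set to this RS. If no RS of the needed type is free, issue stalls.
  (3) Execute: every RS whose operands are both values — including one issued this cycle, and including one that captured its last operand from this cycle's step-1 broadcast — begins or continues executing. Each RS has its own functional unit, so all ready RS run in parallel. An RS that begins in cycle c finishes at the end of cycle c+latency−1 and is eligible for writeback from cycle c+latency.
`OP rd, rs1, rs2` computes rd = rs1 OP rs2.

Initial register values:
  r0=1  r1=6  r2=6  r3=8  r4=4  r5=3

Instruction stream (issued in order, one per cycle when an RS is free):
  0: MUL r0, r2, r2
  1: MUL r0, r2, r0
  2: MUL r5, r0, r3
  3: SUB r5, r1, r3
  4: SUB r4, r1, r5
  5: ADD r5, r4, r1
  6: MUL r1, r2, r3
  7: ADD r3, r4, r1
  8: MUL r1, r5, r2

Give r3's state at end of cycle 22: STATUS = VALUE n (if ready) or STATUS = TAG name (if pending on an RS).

cycle 1: issue MUL r0<-Mul1 // r0:Mul1,r1:6,r2:6,r3:8,r4:4,r5:3
cycle 2: issue MUL r0<-Mul2 // r0:Mul2,r1:6,r2:6,r3:8,r4:4,r5:3
cycle 3: stall // r0:Mul2,r1:6,r2:6,r3:8,r4:4,r5:3
cycle 4: stall // r0:Mul2,r1:6,r2:6,r3:8,r4:4,r5:3
cycle 5: stall // r0:Mul2,r1:6,r2:6,r3:8,r4:4,r5:3
cycle 6: CDB Mul1=36; issue MUL r5<-Mul1 // r0:Mul2,r1:6,r2:6,r3:8,r4:4,r5:Mul1
cycle 7: issue SUB r5<-Add1 // r0:Mul2,r1:6,r2:6,r3:8,r4:4,r5:Add1
cycle 8: issue SUB r4<-Add2 // r0:Mul2,r1:6,r2:6,r3:8,r4:Add2,r5:Add1
cycle 9: stall // r0:Mul2,r1:6,r2:6,r3:8,r4:Add2,r5:Add1
cycle 10: CDB Add1=-2; issue ADD r5<-Add1 // r0:Mul2,r1:6,r2:6,r3:8,r4:Add2,r5:Add1
cycle 11: CDB Mul2=216; issue MUL r1<-Mul2 // r0:216,r1:Mul2,r2:6,r3:8,r4:Add2,r5:Add1
cycle 12: stall // r0:216,r1:Mul2,r2:6,r3:8,r4:Add2,r5:Add1
cycle 13: CDB Add2=8; issue ADD r3<-Add2 // r0:216,r1:Mul2,r2:6,r3:Add2,r4:8,r5:Add1
cycle 14: stall // r0:216,r1:Mul2,r2:6,r3:Add2,r4:8,r5:Add1
cycle 15: stall // r0:216,r1:Mul2,r2:6,r3:Add2,r4:8,r5:Add1
cycle 16: CDB Add1=14; stall // r0:216,r1:Mul2,r2:6,r3:Add2,r4:8,r5:14
cycle 17: CDB Mul1=1728; issue MUL r1<-Mul1 // r0:216,r1:Mul1,r2:6,r3:Add2,r4:8,r5:14
cycle 18: CDB Mul2=48 // r0:216,r1:Mul1,r2:6,r3:Add2,r4:8,r5:14
cycle 19: - // r0:216,r1:Mul1,r2:6,r3:Add2,r4:8,r5:14
cycle 20: - // r0:216,r1:Mul1,r2:6,r3:Add2,r4:8,r5:14
cycle 21: CDB Add2=56 // r0:216,r1:Mul1,r2:6,r3:56,r4:8,r5:14
cycle 22: CDB Mul1=84 // r0:216,r1:84,r2:6,r3:56,r4:8,r5:14

STATUS = VALUE 56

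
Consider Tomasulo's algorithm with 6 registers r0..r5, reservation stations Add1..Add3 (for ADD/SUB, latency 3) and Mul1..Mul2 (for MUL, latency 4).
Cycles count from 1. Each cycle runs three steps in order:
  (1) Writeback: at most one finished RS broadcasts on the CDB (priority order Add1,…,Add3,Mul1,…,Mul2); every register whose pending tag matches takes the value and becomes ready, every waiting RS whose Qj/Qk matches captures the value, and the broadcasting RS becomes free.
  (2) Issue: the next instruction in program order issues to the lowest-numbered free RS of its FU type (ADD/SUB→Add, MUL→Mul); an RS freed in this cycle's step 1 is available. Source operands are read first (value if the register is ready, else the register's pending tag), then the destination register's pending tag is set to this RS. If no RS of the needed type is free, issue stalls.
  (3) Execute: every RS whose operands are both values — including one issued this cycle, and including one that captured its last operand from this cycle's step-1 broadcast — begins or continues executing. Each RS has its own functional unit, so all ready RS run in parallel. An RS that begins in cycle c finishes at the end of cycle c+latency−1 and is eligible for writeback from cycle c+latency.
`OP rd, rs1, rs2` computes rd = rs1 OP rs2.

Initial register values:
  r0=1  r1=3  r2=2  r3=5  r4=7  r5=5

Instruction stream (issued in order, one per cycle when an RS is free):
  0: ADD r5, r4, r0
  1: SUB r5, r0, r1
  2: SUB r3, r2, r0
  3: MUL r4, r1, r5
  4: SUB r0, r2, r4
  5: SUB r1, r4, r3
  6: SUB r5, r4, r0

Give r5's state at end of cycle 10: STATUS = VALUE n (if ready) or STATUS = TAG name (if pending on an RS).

STATUS = TAG Add3

cycle 1: issue ADD r5<-Add1 // r0:1,r1:3,r2:2,r3:5,r4:7,r5:Add1
cycle 2: issue SUB r5<-Add2 // r0:1,r1:3,r2:2,r3:5,r4:7,r5:Add2
cycle 3: issue SUB r3<-Add3 // r0:1,r1:3,r2:2,r3:Add3,r4:7,r5:Add2
cycle 4: CDB Add1=8; issue MUL r4<-Mul1 // r0:1,r1:3,r2:2,r3:Add3,r4:Mul1,r5:Add2
cycle 5: CDB Add2=-2; issue SUB r0<-Add1 // r0:Add1,r1:3,r2:2,r3:Add3,r4:Mul1,r5:-2
cycle 6: CDB Add3=1; issue SUB r1<-Add2 // r0:Add1,r1:Add2,r2:2,r3:1,r4:Mul1,r5:-2
cycle 7: issue SUB r5<-Add3 // r0:Add1,r1:Add2,r2:2,r3:1,r4:Mul1,r5:Add3
cycle 8: - // r0:Add1,r1:Add2,r2:2,r3:1,r4:Mul1,r5:Add3
cycle 9: CDB Mul1=-6 // r0:Add1,r1:Add2,r2:2,r3:1,r4:-6,r5:Add3
cycle 10: - // r0:Add1,r1:Add2,r2:2,r3:1,r4:-6,r5:Add3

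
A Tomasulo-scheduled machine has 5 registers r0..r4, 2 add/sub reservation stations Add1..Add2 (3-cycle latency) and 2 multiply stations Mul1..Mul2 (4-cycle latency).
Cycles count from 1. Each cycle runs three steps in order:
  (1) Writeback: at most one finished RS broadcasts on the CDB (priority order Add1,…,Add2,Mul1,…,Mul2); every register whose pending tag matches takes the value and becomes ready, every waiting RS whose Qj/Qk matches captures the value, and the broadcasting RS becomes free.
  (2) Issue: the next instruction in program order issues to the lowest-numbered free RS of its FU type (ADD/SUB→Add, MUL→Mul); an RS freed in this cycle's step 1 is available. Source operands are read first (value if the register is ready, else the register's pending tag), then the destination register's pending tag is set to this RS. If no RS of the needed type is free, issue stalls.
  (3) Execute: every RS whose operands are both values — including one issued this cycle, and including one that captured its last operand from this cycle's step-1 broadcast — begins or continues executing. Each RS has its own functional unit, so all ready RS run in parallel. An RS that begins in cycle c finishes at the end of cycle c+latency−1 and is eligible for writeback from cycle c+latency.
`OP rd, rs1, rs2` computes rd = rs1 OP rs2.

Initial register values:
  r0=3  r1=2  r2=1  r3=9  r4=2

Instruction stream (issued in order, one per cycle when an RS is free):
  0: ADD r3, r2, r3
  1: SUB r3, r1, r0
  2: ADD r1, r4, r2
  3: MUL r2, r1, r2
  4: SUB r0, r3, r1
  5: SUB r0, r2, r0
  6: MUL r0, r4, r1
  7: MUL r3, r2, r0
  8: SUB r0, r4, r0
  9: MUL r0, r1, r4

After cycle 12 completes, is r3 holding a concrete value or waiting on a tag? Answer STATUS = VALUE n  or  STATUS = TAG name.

  c1: issue ADD r3<-Add1  regs: r0:3,r1:2,r2:1,r3:Add1,r4:2
  c2: issue SUB r3<-Add2  regs: r0:3,r1:2,r2:1,r3:Add2,r4:2
  c3: stall  regs: r0:3,r1:2,r2:1,r3:Add2,r4:2
  c4: CDB Add1=10; issue ADD r1<-Add1  regs: r0:3,r1:Add1,r2:1,r3:Add2,r4:2
  c5: CDB Add2=-1; issue MUL r2<-Mul1  regs: r0:3,r1:Add1,r2:Mul1,r3:-1,r4:2
  c6: issue SUB r0<-Add2  regs: r0:Add2,r1:Add1,r2:Mul1,r3:-1,r4:2
  c7: CDB Add1=3; issue SUB r0<-Add1  regs: r0:Add1,r1:3,r2:Mul1,r3:-1,r4:2
  c8: issue MUL r0<-Mul2  regs: r0:Mul2,r1:3,r2:Mul1,r3:-1,r4:2
  c9: stall  regs: r0:Mul2,r1:3,r2:Mul1,r3:-1,r4:2
  c10: CDB Add2=-4; stall  regs: r0:Mul2,r1:3,r2:Mul1,r3:-1,r4:2
  c11: CDB Mul1=3; issue MUL r3<-Mul1  regs: r0:Mul2,r1:3,r2:3,r3:Mul1,r4:2
  c12: CDB Mul2=6; issue SUB r0<-Add2  regs: r0:Add2,r1:3,r2:3,r3:Mul1,r4:2

STATUS = TAG Mul1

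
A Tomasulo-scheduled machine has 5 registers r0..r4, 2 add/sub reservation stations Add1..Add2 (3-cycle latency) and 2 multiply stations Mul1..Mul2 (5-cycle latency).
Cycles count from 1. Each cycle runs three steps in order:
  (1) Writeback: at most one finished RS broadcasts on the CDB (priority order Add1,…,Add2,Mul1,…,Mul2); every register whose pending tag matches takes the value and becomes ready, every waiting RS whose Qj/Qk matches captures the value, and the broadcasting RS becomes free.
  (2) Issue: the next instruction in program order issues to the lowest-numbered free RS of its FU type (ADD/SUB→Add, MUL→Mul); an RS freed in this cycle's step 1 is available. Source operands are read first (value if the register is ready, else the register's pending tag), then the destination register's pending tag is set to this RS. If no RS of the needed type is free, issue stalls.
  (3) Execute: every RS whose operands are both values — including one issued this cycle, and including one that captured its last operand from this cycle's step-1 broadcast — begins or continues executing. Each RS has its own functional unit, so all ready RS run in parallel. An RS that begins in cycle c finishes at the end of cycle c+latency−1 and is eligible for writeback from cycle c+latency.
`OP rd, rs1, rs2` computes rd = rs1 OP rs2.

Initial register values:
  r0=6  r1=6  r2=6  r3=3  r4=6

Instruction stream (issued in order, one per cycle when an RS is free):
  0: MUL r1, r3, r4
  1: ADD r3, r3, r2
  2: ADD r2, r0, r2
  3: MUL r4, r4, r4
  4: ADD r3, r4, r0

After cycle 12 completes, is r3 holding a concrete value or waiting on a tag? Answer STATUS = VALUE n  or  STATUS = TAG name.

STATUS = VALUE 42

cycle 1: issue MUL r1<-Mul1 // r0:6,r1:Mul1,r2:6,r3:3,r4:6
cycle 2: issue ADD r3<-Add1 // r0:6,r1:Mul1,r2:6,r3:Add1,r4:6
cycle 3: issue ADD r2<-Add2 // r0:6,r1:Mul1,r2:Add2,r3:Add1,r4:6
cycle 4: issue MUL r4<-Mul2 // r0:6,r1:Mul1,r2:Add2,r3:Add1,r4:Mul2
cycle 5: CDB Add1=9; issue ADD r3<-Add1 // r0:6,r1:Mul1,r2:Add2,r3:Add1,r4:Mul2
cycle 6: CDB Add2=12 // r0:6,r1:Mul1,r2:12,r3:Add1,r4:Mul2
cycle 7: CDB Mul1=18 // r0:6,r1:18,r2:12,r3:Add1,r4:Mul2
cycle 8: - // r0:6,r1:18,r2:12,r3:Add1,r4:Mul2
cycle 9: CDB Mul2=36 // r0:6,r1:18,r2:12,r3:Add1,r4:36
cycle 10: - // r0:6,r1:18,r2:12,r3:Add1,r4:36
cycle 11: - // r0:6,r1:18,r2:12,r3:Add1,r4:36
cycle 12: CDB Add1=42 // r0:6,r1:18,r2:12,r3:42,r4:36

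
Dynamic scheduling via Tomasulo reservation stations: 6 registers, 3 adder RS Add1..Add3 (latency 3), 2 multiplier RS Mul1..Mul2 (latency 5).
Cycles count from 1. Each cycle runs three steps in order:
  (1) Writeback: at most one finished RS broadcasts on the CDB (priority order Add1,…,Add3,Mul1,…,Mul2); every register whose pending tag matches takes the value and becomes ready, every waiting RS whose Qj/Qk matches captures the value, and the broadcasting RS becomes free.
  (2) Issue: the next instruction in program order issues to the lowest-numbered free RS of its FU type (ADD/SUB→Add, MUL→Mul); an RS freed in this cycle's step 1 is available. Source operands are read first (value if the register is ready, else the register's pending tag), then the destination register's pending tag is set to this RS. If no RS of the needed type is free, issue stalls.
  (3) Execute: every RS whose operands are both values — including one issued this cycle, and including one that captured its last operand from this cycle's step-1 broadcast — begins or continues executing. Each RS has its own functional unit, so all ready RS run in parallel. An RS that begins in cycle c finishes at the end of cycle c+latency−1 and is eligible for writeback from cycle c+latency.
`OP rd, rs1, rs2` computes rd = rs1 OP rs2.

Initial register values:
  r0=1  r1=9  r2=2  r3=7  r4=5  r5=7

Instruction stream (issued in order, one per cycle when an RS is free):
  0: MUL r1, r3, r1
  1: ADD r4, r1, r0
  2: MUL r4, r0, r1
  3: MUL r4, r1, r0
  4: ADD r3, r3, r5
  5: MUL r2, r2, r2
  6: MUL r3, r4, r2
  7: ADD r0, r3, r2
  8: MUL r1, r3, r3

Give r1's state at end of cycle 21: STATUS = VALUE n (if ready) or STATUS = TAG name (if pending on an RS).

cycle 1: issue MUL r1<-Mul1 // r0:1,r1:Mul1,r2:2,r3:7,r4:5,r5:7
cycle 2: issue ADD r4<-Add1 // r0:1,r1:Mul1,r2:2,r3:7,r4:Add1,r5:7
cycle 3: issue MUL r4<-Mul2 // r0:1,r1:Mul1,r2:2,r3:7,r4:Mul2,r5:7
cycle 4: stall // r0:1,r1:Mul1,r2:2,r3:7,r4:Mul2,r5:7
cycle 5: stall // r0:1,r1:Mul1,r2:2,r3:7,r4:Mul2,r5:7
cycle 6: CDB Mul1=63; issue MUL r4<-Mul1 // r0:1,r1:63,r2:2,r3:7,r4:Mul1,r5:7
cycle 7: issue ADD r3<-Add2 // r0:1,r1:63,r2:2,r3:Add2,r4:Mul1,r5:7
cycle 8: stall // r0:1,r1:63,r2:2,r3:Add2,r4:Mul1,r5:7
cycle 9: CDB Add1=64; stall // r0:1,r1:63,r2:2,r3:Add2,r4:Mul1,r5:7
cycle 10: CDB Add2=14; stall // r0:1,r1:63,r2:2,r3:14,r4:Mul1,r5:7
cycle 11: CDB Mul1=63; issue MUL r2<-Mul1 // r0:1,r1:63,r2:Mul1,r3:14,r4:63,r5:7
cycle 12: CDB Mul2=63; issue MUL r3<-Mul2 // r0:1,r1:63,r2:Mul1,r3:Mul2,r4:63,r5:7
cycle 13: issue ADD r0<-Add1 // r0:Add1,r1:63,r2:Mul1,r3:Mul2,r4:63,r5:7
cycle 14: stall // r0:Add1,r1:63,r2:Mul1,r3:Mul2,r4:63,r5:7
cycle 15: stall // r0:Add1,r1:63,r2:Mul1,r3:Mul2,r4:63,r5:7
cycle 16: CDB Mul1=4; issue MUL r1<-Mul1 // r0:Add1,r1:Mul1,r2:4,r3:Mul2,r4:63,r5:7
cycle 17: - // r0:Add1,r1:Mul1,r2:4,r3:Mul2,r4:63,r5:7
cycle 18: - // r0:Add1,r1:Mul1,r2:4,r3:Mul2,r4:63,r5:7
cycle 19: - // r0:Add1,r1:Mul1,r2:4,r3:Mul2,r4:63,r5:7
cycle 20: - // r0:Add1,r1:Mul1,r2:4,r3:Mul2,r4:63,r5:7
cycle 21: CDB Mul2=252 // r0:Add1,r1:Mul1,r2:4,r3:252,r4:63,r5:7

STATUS = TAG Mul1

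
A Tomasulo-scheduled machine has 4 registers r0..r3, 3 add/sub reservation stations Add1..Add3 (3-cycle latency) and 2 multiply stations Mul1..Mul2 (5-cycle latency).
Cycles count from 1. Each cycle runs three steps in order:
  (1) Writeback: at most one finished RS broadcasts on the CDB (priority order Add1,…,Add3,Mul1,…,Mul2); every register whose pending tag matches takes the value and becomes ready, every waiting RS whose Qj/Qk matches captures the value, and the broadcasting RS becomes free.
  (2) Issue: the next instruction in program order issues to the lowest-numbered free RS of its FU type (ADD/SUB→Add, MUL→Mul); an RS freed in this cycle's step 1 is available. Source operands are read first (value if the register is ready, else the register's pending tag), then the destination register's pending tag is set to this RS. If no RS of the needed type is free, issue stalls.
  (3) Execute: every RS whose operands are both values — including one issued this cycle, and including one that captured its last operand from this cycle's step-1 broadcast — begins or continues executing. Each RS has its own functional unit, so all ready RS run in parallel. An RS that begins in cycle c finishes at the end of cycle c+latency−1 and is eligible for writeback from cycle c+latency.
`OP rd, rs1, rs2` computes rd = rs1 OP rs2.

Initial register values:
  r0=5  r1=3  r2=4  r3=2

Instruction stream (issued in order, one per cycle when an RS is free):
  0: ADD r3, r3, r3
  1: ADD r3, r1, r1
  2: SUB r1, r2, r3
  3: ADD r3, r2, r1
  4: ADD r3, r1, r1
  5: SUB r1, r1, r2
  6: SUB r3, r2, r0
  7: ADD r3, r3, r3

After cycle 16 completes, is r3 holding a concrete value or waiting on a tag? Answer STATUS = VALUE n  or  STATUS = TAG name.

STATUS = TAG Add2

cycle 1: issue ADD r3<-Add1 // r0:5,r1:3,r2:4,r3:Add1
cycle 2: issue ADD r3<-Add2 // r0:5,r1:3,r2:4,r3:Add2
cycle 3: issue SUB r1<-Add3 // r0:5,r1:Add3,r2:4,r3:Add2
cycle 4: CDB Add1=4; issue ADD r3<-Add1 // r0:5,r1:Add3,r2:4,r3:Add1
cycle 5: CDB Add2=6; issue ADD r3<-Add2 // r0:5,r1:Add3,r2:4,r3:Add2
cycle 6: stall // r0:5,r1:Add3,r2:4,r3:Add2
cycle 7: stall // r0:5,r1:Add3,r2:4,r3:Add2
cycle 8: CDB Add3=-2; issue SUB r1<-Add3 // r0:5,r1:Add3,r2:4,r3:Add2
cycle 9: stall // r0:5,r1:Add3,r2:4,r3:Add2
cycle 10: stall // r0:5,r1:Add3,r2:4,r3:Add2
cycle 11: CDB Add1=2; issue SUB r3<-Add1 // r0:5,r1:Add3,r2:4,r3:Add1
cycle 12: CDB Add2=-4; issue ADD r3<-Add2 // r0:5,r1:Add3,r2:4,r3:Add2
cycle 13: CDB Add3=-6 // r0:5,r1:-6,r2:4,r3:Add2
cycle 14: CDB Add1=-1 // r0:5,r1:-6,r2:4,r3:Add2
cycle 15: - // r0:5,r1:-6,r2:4,r3:Add2
cycle 16: - // r0:5,r1:-6,r2:4,r3:Add2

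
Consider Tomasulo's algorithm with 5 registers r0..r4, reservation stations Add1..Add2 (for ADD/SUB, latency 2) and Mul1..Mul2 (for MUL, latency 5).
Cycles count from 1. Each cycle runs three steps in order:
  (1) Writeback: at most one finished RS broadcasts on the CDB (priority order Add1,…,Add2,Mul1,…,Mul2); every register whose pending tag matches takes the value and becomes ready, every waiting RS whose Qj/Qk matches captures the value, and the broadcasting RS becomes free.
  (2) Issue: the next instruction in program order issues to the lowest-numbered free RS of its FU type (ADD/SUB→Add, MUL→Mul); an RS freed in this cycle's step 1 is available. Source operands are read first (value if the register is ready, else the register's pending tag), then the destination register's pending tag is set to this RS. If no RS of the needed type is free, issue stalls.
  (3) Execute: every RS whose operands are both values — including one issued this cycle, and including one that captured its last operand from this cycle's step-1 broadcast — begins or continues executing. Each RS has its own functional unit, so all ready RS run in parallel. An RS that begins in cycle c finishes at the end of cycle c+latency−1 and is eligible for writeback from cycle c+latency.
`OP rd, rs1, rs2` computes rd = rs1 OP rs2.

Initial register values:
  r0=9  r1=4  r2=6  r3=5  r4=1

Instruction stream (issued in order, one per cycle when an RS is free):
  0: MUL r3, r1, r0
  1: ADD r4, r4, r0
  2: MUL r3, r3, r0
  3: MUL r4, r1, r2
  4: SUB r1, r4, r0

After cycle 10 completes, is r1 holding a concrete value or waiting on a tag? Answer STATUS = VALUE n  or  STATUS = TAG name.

STATUS = TAG Add1

c1: issue MUL r3<-Mul1 | r0:9,r1:4,r2:6,r3:Mul1,r4:1
c2: issue ADD r4<-Add1 | r0:9,r1:4,r2:6,r3:Mul1,r4:Add1
c3: issue MUL r3<-Mul2 | r0:9,r1:4,r2:6,r3:Mul2,r4:Add1
c4: CDB Add1=10; stall | r0:9,r1:4,r2:6,r3:Mul2,r4:10
c5: stall | r0:9,r1:4,r2:6,r3:Mul2,r4:10
c6: CDB Mul1=36; issue MUL r4<-Mul1 | r0:9,r1:4,r2:6,r3:Mul2,r4:Mul1
c7: issue SUB r1<-Add1 | r0:9,r1:Add1,r2:6,r3:Mul2,r4:Mul1
c8: - | r0:9,r1:Add1,r2:6,r3:Mul2,r4:Mul1
c9: - | r0:9,r1:Add1,r2:6,r3:Mul2,r4:Mul1
c10: - | r0:9,r1:Add1,r2:6,r3:Mul2,r4:Mul1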